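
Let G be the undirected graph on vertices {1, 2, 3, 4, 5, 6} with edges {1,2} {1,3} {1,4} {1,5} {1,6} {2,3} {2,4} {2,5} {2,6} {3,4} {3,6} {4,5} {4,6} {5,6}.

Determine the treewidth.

A width-4 tree decomposition is:
Bags: B1 = {1, 2, 3, 4, 6}  B2 = {1, 2, 4, 5, 6}
Tree: B1–B2
Each bag holds 5 vertices, so the decomposition has width 4, which upper-bounds the treewidth. On the other hand G contains the 5-clique {1, 2, 3, 4, 6}. A clique must lie in a single bag of any decomposition, so no decomposition can have width below 4. Hence tw(G) = 4 exactly.

4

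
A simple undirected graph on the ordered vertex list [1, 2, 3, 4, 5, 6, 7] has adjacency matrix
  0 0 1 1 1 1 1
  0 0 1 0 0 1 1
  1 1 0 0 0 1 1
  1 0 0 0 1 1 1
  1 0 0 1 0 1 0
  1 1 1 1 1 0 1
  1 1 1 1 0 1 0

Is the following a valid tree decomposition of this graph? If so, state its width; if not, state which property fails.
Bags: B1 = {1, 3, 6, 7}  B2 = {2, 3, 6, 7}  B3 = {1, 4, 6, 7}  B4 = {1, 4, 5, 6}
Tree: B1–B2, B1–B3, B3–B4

Yes; width 3.

Vertex coverage: the bags together contain {1, 2, 3, 4, 5, 6, 7}, the full vertex set. Edge coverage: each edge of G has both endpoints in at least one bag. Running intersection: for every vertex, the bags containing it form a connected subtree. All three properties hold, so this is a valid tree decomposition of width max|bag| − 1 = 3, and hence tw(G) ≤ 3.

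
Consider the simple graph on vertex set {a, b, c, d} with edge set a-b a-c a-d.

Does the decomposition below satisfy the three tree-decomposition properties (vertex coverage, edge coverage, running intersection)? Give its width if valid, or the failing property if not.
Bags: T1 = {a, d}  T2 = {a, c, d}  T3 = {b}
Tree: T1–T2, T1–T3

A tree decomposition must satisfy three properties: every vertex lies in some bag; for every edge, both endpoints lie together in some bag; and for every vertex, the bags containing it form a connected subtree. Here edge (a,b) lies in no bag, so the decomposition is invalid.

No — edge (a,b) lies in no bag.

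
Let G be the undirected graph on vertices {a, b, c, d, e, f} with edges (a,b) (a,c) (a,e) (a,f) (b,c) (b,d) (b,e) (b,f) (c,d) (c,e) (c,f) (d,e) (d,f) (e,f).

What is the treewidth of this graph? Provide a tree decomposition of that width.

Treewidth 4.
One such decomposition:
Bags: B1 = {b, c, d, e, f}  B2 = {a, b, c, e, f}
Tree: B1–B2

Each bag holds 5 vertices, so the decomposition has width 4, which upper-bounds the treewidth. On the other hand G contains the 5-clique {b, c, d, e, f}. A clique must lie in a single bag of any decomposition, so no decomposition can have width below 4. Hence tw(G) = 4 exactly.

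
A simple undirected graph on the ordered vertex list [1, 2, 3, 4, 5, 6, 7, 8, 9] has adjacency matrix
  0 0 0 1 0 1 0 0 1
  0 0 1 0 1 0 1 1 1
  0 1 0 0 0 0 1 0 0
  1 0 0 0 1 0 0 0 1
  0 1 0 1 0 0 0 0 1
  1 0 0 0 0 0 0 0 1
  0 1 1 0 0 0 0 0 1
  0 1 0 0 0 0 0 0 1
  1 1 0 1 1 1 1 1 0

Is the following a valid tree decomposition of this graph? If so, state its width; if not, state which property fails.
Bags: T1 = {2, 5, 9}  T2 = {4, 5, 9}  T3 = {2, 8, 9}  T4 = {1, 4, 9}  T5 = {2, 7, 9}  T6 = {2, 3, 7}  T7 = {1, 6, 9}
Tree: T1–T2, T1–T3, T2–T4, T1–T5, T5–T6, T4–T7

Checking the three conditions: (i) the bags cover all of {1, 2, 3, 4, 5, 6, 7, 8, 9}; (ii) for each edge, some bag contains both endpoints; (iii) the bags containing any fixed vertex form a subtree. All hold, so the decomposition is valid with width 3 − 1 = 2.

Yes; width 2.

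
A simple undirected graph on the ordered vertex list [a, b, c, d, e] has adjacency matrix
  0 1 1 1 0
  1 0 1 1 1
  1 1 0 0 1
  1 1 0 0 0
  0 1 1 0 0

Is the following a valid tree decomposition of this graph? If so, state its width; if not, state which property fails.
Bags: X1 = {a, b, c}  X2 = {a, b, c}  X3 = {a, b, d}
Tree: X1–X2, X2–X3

No — vertex e appears in no bag.

A tree decomposition must satisfy three properties: every vertex lies in some bag; for every edge, both endpoints lie together in some bag; and for every vertex, the bags containing it form a connected subtree. Here vertex e appears in no bag, so the decomposition is invalid.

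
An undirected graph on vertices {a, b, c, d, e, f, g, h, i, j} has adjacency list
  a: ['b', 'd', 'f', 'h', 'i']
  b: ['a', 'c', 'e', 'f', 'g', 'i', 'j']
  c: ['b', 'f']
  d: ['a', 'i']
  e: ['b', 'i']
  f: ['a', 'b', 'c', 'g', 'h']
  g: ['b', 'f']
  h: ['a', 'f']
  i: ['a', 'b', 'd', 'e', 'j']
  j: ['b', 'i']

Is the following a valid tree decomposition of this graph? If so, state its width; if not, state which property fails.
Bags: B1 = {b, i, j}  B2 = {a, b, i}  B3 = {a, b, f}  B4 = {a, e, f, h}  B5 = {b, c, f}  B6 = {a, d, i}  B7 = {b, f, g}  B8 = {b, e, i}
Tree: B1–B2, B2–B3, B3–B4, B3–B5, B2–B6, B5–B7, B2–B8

A tree decomposition must satisfy three properties: every vertex lies in some bag; for every edge, both endpoints lie together in some bag; and for every vertex, the bags containing it form a connected subtree. Here bags containing vertex e are not connected in the tree, so the decomposition is invalid.

No — bags containing vertex e are not connected in the tree.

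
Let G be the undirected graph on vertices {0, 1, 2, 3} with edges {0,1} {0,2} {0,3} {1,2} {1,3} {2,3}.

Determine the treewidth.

3

A width-3 tree decomposition is:
Bags: B1 = {0, 1, 2, 3}
Tree: (single bag)
With just one bag of size 4, the width is 4 − 1 = 3, so tw(G) ≤ 3. For the lower bound, the 4 vertices {0, 1, 2, 3} are pairwise adjacent, and any tree decomposition puts a clique entirely inside one bag — forcing width ≥ 3. Hence tw(G) = 3 exactly.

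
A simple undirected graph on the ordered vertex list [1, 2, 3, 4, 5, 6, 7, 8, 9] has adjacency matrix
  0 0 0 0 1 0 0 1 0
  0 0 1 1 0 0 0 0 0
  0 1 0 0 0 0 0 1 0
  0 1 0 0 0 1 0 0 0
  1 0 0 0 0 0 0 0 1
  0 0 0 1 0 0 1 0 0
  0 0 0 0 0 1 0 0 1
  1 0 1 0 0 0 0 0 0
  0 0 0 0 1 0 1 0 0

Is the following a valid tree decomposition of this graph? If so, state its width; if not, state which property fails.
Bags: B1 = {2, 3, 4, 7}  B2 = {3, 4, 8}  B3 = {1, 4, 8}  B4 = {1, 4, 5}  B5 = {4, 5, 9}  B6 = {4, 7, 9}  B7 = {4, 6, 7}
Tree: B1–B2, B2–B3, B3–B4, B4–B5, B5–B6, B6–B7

A tree decomposition must satisfy three properties: every vertex lies in some bag; for every edge, both endpoints lie together in some bag; and for every vertex, the bags containing it form a connected subtree. Here bags containing vertex 7 are not connected in the tree, so the decomposition is invalid.

No — bags containing vertex 7 are not connected in the tree.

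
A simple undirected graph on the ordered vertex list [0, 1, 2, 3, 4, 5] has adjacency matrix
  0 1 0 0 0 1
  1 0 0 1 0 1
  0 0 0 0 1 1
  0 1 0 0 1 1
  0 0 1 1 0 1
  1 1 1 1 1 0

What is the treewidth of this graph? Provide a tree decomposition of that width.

The largest bag has 3 vertices, giving width 2; this decomposition certifies tw(G) ≤ 2. For the lower bound, the 3 vertices {0, 1, 5} are pairwise adjacent, and any tree decomposition puts a clique entirely inside one bag — forcing width ≥ 2. Combining the bounds, tw(G) = 2.

Treewidth 2.
Bags: B1 = {1, 3, 5}  B2 = {0, 1, 5}  B3 = {3, 4, 5}  B4 = {2, 4, 5}
Tree: B1–B2, B1–B3, B3–B4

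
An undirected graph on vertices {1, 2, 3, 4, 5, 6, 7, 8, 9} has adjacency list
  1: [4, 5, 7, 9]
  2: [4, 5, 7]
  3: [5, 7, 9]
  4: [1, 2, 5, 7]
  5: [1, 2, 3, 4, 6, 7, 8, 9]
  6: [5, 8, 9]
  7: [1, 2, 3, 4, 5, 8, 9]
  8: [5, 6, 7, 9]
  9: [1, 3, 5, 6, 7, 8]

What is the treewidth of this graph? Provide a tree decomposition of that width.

The largest bag has 4 vertices, giving width 3; this decomposition certifies tw(G) ≤ 3. On the other hand G contains the 4-clique {5, 6, 8, 9}. A clique must lie in a single bag of any decomposition, so no decomposition can have width below 3. Combining the bounds, tw(G) = 3.

Treewidth 3.
One such decomposition:
Bags: B1 = {5, 7, 8, 9}  B2 = {5, 6, 8, 9}  B3 = {1, 5, 7, 9}  B4 = {1, 4, 5, 7}  B5 = {2, 4, 5, 7}  B6 = {3, 5, 7, 9}
Tree: B1–B2, B1–B3, B3–B4, B4–B5, B3–B6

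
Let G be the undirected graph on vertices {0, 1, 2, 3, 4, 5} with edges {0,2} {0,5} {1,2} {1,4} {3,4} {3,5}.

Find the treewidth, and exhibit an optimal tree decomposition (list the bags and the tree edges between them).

Treewidth 2.
One optimal decomposition is:
Bags: B1 = {3, 4, 5}  B2 = {1, 4, 5}  B3 = {1, 2, 5}  B4 = {0, 2, 5}
Tree: B1–B2, B2–B3, B3–B4

Each bag holds 3 vertices, so the decomposition has width 2, which upper-bounds the treewidth. For the lower bound, G contains the cycle 5–3–4–1–2–0–5, so G is not a forest; only forests have treewidth ≤ 1, hence tw(G) ≥ 2. Therefore the treewidth is 2.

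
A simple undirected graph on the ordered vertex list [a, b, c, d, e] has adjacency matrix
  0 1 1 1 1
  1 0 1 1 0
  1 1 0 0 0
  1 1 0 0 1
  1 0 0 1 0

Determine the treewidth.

A width-2 tree decomposition is:
Bags: B1 = {a, d, e}  B2 = {a, b, d}  B3 = {a, b, c}
Tree: B1–B2, B2–B3
Every bag has size at most 3, so the width is 3 − 1 = 2 and tw(G) ≤ 2. Conversely, {a, d, e} is a clique of size 3, and the vertices of any clique must share a bag in every tree decomposition; so some bag has ≥ 3 vertices and tw(G) ≥ 2. Therefore the treewidth is 2.

2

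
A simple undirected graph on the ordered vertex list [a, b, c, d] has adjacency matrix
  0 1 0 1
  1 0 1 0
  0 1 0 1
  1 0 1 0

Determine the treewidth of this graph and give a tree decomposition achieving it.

Treewidth 2.
One optimal decomposition is:
Bags: B1 = {a, c, d}  B2 = {a, b, c}
Tree: B1–B2

The largest bag has 3 vertices, giving width 2; this decomposition certifies tw(G) ≤ 2. For the lower bound, G contains the cycle c–d–a–b–c, so G is not a forest; only forests have treewidth ≤ 1, hence tw(G) ≥ 2. Hence tw(G) = 2 exactly.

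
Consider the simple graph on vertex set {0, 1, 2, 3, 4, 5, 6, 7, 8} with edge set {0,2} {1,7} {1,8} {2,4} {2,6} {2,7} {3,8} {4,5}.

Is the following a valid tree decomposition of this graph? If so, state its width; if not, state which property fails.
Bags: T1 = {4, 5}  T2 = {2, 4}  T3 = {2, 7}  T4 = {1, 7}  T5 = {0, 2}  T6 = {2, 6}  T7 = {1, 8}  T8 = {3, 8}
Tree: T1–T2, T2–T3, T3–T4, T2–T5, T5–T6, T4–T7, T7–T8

Vertex coverage: the bags together contain {0, 1, 2, 3, 4, 5, 6, 7, 8}, the full vertex set. Edge coverage: each edge of G has both endpoints in at least one bag. Running intersection: for every vertex, the bags containing it form a connected subtree. All three properties hold, so this is a valid tree decomposition of width max|bag| − 1 = 1, and hence tw(G) ≤ 1.

Yes; width 1.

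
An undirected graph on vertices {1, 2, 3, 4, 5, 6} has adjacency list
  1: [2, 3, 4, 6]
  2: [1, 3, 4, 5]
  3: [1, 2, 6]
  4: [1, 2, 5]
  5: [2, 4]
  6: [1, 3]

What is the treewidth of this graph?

2

A width-2 tree decomposition is:
Bags: B1 = {1, 2, 3}  B2 = {1, 3, 6}  B3 = {1, 2, 4}  B4 = {2, 4, 5}
Tree: B1–B2, B1–B3, B3–B4
Every bag has size at most 3, so the width is 3 − 1 = 2 and tw(G) ≤ 2. On the other hand G contains the 3-clique {1, 2, 3}. A clique must lie in a single bag of any decomposition, so no decomposition can have width below 2. Combining the bounds, tw(G) = 2.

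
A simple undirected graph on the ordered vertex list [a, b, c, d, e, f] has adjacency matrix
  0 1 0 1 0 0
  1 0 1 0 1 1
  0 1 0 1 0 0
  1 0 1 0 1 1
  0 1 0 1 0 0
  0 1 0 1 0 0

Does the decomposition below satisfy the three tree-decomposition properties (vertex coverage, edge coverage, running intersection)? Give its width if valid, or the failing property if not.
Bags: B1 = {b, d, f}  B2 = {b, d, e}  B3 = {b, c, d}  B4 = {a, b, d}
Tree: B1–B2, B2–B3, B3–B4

Yes; width 2.

Checking the three conditions: (i) the bags cover all of {a, b, c, d, e, f}; (ii) for each edge, some bag contains both endpoints; (iii) the bags containing any fixed vertex form a subtree. All hold, so the decomposition is valid with width 3 − 1 = 2.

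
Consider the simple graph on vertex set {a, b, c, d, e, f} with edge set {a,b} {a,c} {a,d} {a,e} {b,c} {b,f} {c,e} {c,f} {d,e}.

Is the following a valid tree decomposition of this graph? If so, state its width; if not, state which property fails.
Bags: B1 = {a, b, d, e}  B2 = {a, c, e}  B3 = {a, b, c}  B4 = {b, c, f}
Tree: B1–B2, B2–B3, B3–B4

A tree decomposition must satisfy three properties: every vertex lies in some bag; for every edge, both endpoints lie together in some bag; and for every vertex, the bags containing it form a connected subtree. Here bags containing vertex b are not connected in the tree, so the decomposition is invalid.

No — bags containing vertex b are not connected in the tree.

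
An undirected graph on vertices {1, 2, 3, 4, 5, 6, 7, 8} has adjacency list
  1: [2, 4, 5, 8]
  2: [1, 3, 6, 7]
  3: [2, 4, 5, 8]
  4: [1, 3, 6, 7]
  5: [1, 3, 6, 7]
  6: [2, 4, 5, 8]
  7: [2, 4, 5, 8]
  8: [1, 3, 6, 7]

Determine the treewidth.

4

A width-4 tree decomposition is:
Bags: B1 = {2, 4, 5, 7, 8}  B2 = {2, 4, 5, 6, 8}  B3 = {2, 3, 4, 5, 8}  B4 = {1, 2, 4, 5, 8}
Tree: B1–B2, B2–B3, B3–B4
The largest bag has 5 vertices, giving width 4; this decomposition certifies tw(G) ≤ 4. For the lower bound: the 5 vertex sets {4,7}, {2,6}, {3,8}, {5}, {1} are disjoint, each induces a connected subgraph, and every pair is joined by at least one edge of G. Contracting each set to a single vertex therefore yields K_{5} as a minor, and since treewidth is minor-monotone, tw(G) ≥ tw(K_{5}) = 4. Therefore the treewidth is 4.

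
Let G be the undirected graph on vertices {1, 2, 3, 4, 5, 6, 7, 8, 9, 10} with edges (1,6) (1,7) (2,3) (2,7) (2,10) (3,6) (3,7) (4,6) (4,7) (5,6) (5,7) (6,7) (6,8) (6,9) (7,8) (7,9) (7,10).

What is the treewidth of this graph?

A width-2 tree decomposition is:
Bags: B1 = {6, 7, 8}  B2 = {3, 6, 7}  B3 = {6, 7, 9}  B4 = {2, 3, 7}  B5 = {2, 7, 10}  B6 = {5, 6, 7}  B7 = {1, 6, 7}  B8 = {4, 6, 7}
Tree: B1–B2, B1–B3, B2–B4, B4–B5, B2–B6, B3–B7, B2–B8
Every bag has size at most 3, so the width is 3 − 1 = 2 and tw(G) ≤ 2. For the lower bound, the 3 vertices {2, 7, 10} are pairwise adjacent, and any tree decomposition puts a clique entirely inside one bag — forcing width ≥ 2. The upper and lower bounds meet at 2, so that is the treewidth.

2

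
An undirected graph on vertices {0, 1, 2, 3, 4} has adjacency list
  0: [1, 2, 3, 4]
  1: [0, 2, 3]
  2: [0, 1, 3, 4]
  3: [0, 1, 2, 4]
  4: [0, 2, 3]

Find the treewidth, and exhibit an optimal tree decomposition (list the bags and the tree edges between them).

Treewidth 3.
Bags: B1 = {0, 2, 3, 4}  B2 = {0, 1, 2, 3}
Tree: B1–B2

Every bag has size at most 4, so the width is 4 − 1 = 3 and tw(G) ≤ 3. For the lower bound, the 4 vertices {0, 1, 2, 3} are pairwise adjacent, and any tree decomposition puts a clique entirely inside one bag — forcing width ≥ 3. Hence tw(G) = 3 exactly.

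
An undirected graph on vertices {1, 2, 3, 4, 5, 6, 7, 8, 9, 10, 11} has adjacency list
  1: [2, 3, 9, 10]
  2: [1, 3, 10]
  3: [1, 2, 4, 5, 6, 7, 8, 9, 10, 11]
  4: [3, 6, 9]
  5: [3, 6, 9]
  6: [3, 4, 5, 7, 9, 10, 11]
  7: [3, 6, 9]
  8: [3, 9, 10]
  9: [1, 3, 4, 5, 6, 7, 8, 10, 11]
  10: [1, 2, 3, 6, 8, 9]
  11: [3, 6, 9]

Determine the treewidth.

A width-3 tree decomposition is:
Bags: B1 = {1, 3, 9, 10}  B2 = {3, 6, 9, 10}  B3 = {3, 8, 9, 10}  B4 = {3, 4, 6, 9}  B5 = {1, 2, 3, 10}  B6 = {3, 6, 7, 9}  B7 = {3, 6, 9, 11}  B8 = {3, 5, 6, 9}
Tree: B1–B2, B1–B3, B2–B4, B1–B5, B2–B6, B4–B7, B2–B8
Each bag holds 4 vertices, so the decomposition has width 3, which upper-bounds the treewidth. On the other hand G contains the 4-clique {3, 8, 9, 10}. A clique must lie in a single bag of any decomposition, so no decomposition can have width below 3. Combining the bounds, tw(G) = 3.

3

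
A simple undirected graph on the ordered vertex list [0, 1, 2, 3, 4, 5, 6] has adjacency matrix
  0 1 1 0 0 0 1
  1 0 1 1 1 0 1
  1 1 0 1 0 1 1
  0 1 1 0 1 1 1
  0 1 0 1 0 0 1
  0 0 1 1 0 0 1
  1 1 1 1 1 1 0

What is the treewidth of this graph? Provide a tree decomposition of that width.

The largest bag has 4 vertices, giving width 3; this decomposition certifies tw(G) ≤ 3. On the other hand G contains the 4-clique {0, 1, 2, 6}. A clique must lie in a single bag of any decomposition, so no decomposition can have width below 3. Hence tw(G) = 3 exactly.

Treewidth 3.
Bags: B1 = {1, 2, 3, 6}  B2 = {1, 3, 4, 6}  B3 = {2, 3, 5, 6}  B4 = {0, 1, 2, 6}
Tree: B1–B2, B1–B3, B1–B4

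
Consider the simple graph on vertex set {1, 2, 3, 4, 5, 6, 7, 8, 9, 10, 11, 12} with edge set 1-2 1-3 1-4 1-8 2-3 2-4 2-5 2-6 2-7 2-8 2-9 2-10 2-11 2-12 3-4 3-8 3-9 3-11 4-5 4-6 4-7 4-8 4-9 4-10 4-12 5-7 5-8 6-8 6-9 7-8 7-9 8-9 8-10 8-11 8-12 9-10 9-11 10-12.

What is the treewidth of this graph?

4

A width-4 tree decomposition is:
Bags: B1 = {2, 4, 6, 8, 9}  B2 = {2, 4, 8, 9, 10}  B3 = {2, 4, 7, 8, 9}  B4 = {2, 3, 4, 8, 9}  B5 = {2, 3, 8, 9, 11}  B6 = {1, 2, 3, 4, 8}  B7 = {2, 4, 8, 10, 12}  B8 = {2, 4, 5, 7, 8}
Tree: B1–B2, B1–B3, B2–B4, B4–B5, B4–B6, B2–B7, B3–B8
Each bag holds 5 vertices, so the decomposition has width 4, which upper-bounds the treewidth. Conversely, {2, 3, 8, 9, 11} is a clique of size 5, and the vertices of any clique must share a bag in every tree decomposition; so some bag has ≥ 5 vertices and tw(G) ≥ 4. Combining the bounds, tw(G) = 4.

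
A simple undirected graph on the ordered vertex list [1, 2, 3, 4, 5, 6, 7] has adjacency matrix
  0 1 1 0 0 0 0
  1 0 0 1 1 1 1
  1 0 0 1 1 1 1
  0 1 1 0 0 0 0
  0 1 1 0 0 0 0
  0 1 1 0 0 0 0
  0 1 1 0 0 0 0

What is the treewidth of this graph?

A width-2 tree decomposition is:
Bags: B1 = {2, 3, 5}  B2 = {2, 3, 4}  B3 = {2, 3, 7}  B4 = {2, 3, 6}  B5 = {1, 2, 3}
Tree: B1–B2, B2–B3, B3–B4, B4–B5
The largest bag has 3 vertices, giving width 2; this decomposition certifies tw(G) ≤ 2. Since 3–5–2–4–3 is a cycle in G, G is not acyclic. Forests are exactly the graphs of treewidth ≤ 1, so tw(G) ≥ 2. Therefore the treewidth is 2.

2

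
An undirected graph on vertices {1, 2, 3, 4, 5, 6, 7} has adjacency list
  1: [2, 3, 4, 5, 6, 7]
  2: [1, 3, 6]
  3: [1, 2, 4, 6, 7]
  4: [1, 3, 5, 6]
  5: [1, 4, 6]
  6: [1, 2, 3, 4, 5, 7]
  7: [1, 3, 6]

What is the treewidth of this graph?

A width-3 tree decomposition is:
Bags: B1 = {1, 3, 4, 6}  B2 = {1, 4, 5, 6}  B3 = {1, 3, 6, 7}  B4 = {1, 2, 3, 6}
Tree: B1–B2, B1–B3, B1–B4
The largest bag has 4 vertices, giving width 3; this decomposition certifies tw(G) ≤ 3. For the lower bound, the 4 vertices {1, 2, 3, 6} are pairwise adjacent, and any tree decomposition puts a clique entirely inside one bag — forcing width ≥ 3. Therefore the treewidth is 3.

3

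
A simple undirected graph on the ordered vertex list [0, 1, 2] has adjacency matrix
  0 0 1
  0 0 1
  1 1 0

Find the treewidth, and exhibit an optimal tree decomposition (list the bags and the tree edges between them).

Treewidth 1.
One such decomposition:
Bags: B1 = {1, 2}  B2 = {0, 2}
Tree: B1–B2

The largest bag has 2 vertices, giving width 1; this decomposition certifies tw(G) ≤ 1. G has an edge, so its treewidth is at least 1. Therefore the treewidth is 1.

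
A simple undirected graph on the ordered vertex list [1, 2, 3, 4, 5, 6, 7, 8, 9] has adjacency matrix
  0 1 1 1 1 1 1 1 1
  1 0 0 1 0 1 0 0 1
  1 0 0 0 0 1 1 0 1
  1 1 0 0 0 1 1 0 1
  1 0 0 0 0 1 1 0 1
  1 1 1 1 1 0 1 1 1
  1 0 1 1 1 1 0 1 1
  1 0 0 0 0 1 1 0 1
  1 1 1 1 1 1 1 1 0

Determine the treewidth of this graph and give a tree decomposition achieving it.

Treewidth 4.
One optimal decomposition is:
Bags: B1 = {1, 2, 4, 6, 9}  B2 = {1, 4, 6, 7, 9}  B3 = {1, 6, 7, 8, 9}  B4 = {1, 5, 6, 7, 9}  B5 = {1, 3, 6, 7, 9}
Tree: B1–B2, B2–B3, B2–B4, B4–B5

Every bag has size at most 5, so the width is 5 − 1 = 4 and tw(G) ≤ 4. Conversely, {1, 2, 4, 6, 9} is a clique of size 5, and the vertices of any clique must share a bag in every tree decomposition; so some bag has ≥ 5 vertices and tw(G) ≥ 4. The upper and lower bounds meet at 4, so that is the treewidth.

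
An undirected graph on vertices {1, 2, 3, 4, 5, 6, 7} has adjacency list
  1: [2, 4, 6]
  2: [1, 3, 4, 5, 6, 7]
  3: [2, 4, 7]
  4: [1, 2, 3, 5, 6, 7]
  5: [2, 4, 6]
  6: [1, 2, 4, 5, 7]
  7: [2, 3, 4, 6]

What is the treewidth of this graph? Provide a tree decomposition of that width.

Treewidth 3.
Bags: B1 = {2, 4, 6, 7}  B2 = {2, 4, 5, 6}  B3 = {1, 2, 4, 6}  B4 = {2, 3, 4, 7}
Tree: B1–B2, B2–B3, B1–B4

Each bag holds 4 vertices, so the decomposition has width 3, which upper-bounds the treewidth. On the other hand G contains the 4-clique {2, 3, 4, 7}. A clique must lie in a single bag of any decomposition, so no decomposition can have width below 3. Therefore the treewidth is 3.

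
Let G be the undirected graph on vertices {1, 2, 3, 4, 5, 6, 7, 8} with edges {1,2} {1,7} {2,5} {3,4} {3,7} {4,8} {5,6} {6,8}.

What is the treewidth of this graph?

2

A width-2 tree decomposition is:
Bags: B1 = {3, 4, 7}  B2 = {1, 4, 7}  B3 = {1, 2, 4}  B4 = {2, 4, 5}  B5 = {4, 5, 6}  B6 = {4, 6, 8}
Tree: B1–B2, B2–B3, B3–B4, B4–B5, B5–B6
Every bag has size at most 3, so the width is 3 − 1 = 2 and tw(G) ≤ 2. For the lower bound, G contains the cycle 4–3–7–1–2–5–6–8–4, so G is not a forest; only forests have treewidth ≤ 1, hence tw(G) ≥ 2. Hence tw(G) = 2 exactly.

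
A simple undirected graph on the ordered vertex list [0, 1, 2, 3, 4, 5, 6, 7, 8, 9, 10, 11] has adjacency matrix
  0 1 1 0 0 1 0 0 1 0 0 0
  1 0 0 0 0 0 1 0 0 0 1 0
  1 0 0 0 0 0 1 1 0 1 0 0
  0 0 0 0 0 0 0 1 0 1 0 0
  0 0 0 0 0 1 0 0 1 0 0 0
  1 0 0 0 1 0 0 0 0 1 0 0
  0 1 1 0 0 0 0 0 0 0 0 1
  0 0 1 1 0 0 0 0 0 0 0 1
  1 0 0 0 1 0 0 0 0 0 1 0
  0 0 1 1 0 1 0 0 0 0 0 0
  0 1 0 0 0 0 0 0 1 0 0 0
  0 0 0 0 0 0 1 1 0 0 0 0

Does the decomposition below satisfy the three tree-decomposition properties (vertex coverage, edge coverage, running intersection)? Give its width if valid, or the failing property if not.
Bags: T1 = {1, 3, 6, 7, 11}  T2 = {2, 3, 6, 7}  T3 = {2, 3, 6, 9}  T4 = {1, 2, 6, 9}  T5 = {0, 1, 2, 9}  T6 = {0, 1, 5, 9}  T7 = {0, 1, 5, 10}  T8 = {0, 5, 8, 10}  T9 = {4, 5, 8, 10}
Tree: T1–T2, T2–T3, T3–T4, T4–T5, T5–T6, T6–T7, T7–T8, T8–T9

A tree decomposition must satisfy three properties: every vertex lies in some bag; for every edge, both endpoints lie together in some bag; and for every vertex, the bags containing it form a connected subtree. Here bags containing vertex 1 are not connected in the tree, so the decomposition is invalid.

No — bags containing vertex 1 are not connected in the tree.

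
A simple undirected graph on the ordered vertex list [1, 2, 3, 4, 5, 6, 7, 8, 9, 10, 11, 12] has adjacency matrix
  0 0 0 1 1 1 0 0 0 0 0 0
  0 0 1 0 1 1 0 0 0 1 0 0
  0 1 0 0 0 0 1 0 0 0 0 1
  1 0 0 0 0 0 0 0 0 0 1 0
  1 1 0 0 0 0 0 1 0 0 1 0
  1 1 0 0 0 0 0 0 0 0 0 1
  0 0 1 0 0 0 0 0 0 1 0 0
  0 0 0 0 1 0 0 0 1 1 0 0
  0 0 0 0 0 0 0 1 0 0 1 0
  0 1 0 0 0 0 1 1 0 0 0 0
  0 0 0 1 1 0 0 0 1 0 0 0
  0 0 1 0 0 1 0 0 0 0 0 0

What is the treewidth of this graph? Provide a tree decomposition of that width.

Each bag holds 4 vertices, so the decomposition has width 3, which upper-bounds the treewidth. For the lower bound: the 4 vertex sets {4,9,11}, {8}, {5}, {1,2,6,10} are disjoint, each induces a connected subgraph, and every pair is joined by at least one edge of G. Contracting each set to a single vertex therefore yields K_{4} as a minor, and since treewidth is minor-monotone, tw(G) ≥ tw(K_{4}) = 3. Therefore the treewidth is 3.

Treewidth 3.
One optimal decomposition is:
Bags: B1 = {4, 8, 9, 11}  B2 = {4, 5, 8, 11}  B3 = {1, 4, 5, 8}  B4 = {1, 5, 8, 10}  B5 = {1, 2, 5, 10}  B6 = {1, 2, 6, 10}  B7 = {2, 6, 7, 10}  B8 = {2, 3, 6, 7}  B9 = {3, 6, 7, 12}
Tree: B1–B2, B2–B3, B3–B4, B4–B5, B5–B6, B6–B7, B7–B8, B8–B9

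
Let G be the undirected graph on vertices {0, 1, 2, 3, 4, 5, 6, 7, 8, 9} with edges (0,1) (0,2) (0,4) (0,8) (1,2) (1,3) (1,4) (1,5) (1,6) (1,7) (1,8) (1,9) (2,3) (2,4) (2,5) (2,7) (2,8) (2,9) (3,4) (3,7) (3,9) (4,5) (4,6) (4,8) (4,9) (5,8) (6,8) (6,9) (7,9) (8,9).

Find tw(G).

A width-4 tree decomposition is:
Bags: B1 = {0, 1, 2, 4, 8}  B2 = {1, 2, 4, 8, 9}  B3 = {1, 2, 4, 5, 8}  B4 = {1, 4, 6, 8, 9}  B5 = {1, 2, 3, 4, 9}  B6 = {1, 2, 3, 7, 9}
Tree: B1–B2, B1–B3, B2–B4, B2–B5, B5–B6
The largest bag has 5 vertices, giving width 4; this decomposition certifies tw(G) ≤ 4. Conversely, {0, 1, 2, 4, 8} is a clique of size 5, and the vertices of any clique must share a bag in every tree decomposition; so some bag has ≥ 5 vertices and tw(G) ≥ 4. Therefore the treewidth is 4.

4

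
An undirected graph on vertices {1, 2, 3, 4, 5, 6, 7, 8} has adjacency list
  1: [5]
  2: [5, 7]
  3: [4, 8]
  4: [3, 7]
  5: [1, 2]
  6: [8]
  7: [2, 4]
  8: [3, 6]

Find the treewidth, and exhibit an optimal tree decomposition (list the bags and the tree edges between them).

Treewidth 1.
Bags: B1 = {1, 5}  B2 = {2, 5}  B3 = {2, 7}  B4 = {4, 7}  B5 = {3, 4}  B6 = {3, 8}  B7 = {6, 8}
Tree: B1–B2, B2–B3, B3–B4, B4–B5, B5–B6, B6–B7

Every bag has size at most 2, so the width is 2 − 1 = 1 and tw(G) ≤ 1. Since G has at least one edge (e.g. 1–5), it is not an edgeless graph, so tw(G) ≥ 1. Combining the bounds, tw(G) = 1.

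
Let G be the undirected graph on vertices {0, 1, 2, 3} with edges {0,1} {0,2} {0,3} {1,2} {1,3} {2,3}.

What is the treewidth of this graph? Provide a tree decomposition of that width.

Treewidth 3.
One optimal decomposition is:
Bags: B1 = {0, 1, 2, 3}
Tree: (single bag)

A single bag containing all 4 vertices is trivially a valid decomposition of width 3. Conversely, {0, 1, 2, 3} is a clique of size 4, and the vertices of any clique must share a bag in every tree decomposition; so some bag has ≥ 4 vertices and tw(G) ≥ 3. Hence tw(G) = 3 exactly.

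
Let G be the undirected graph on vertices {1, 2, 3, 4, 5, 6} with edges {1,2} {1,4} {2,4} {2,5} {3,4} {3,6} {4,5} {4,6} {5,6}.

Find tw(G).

A width-2 tree decomposition is:
Bags: B1 = {3, 4, 6}  B2 = {4, 5, 6}  B3 = {2, 4, 5}  B4 = {1, 2, 4}
Tree: B1–B2, B2–B3, B3–B4
Each bag holds 3 vertices, so the decomposition has width 2, which upper-bounds the treewidth. For the lower bound, the 3 vertices {1, 2, 4} are pairwise adjacent, and any tree decomposition puts a clique entirely inside one bag — forcing width ≥ 2. Hence tw(G) = 2 exactly.

2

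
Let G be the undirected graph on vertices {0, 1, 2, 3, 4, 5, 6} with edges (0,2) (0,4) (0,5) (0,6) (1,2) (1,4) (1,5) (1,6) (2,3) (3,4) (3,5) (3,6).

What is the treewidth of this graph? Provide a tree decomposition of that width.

Treewidth 3.
One such decomposition:
Bags: B1 = {0, 1, 3, 6}  B2 = {0, 1, 3, 4}  B3 = {0, 1, 3, 5}  B4 = {0, 1, 2, 3}
Tree: B1–B2, B2–B3, B3–B4

Each bag holds 4 vertices, so the decomposition has width 3, which upper-bounds the treewidth. For the lower bound: the 4 vertex sets {0,6}, {1,4}, {3}, {5} are disjoint, each induces a connected subgraph, and every pair is joined by at least one edge of G. Contracting each set to a single vertex therefore yields K_{4} as a minor, and since treewidth is minor-monotone, tw(G) ≥ tw(K_{4}) = 3. The upper and lower bounds meet at 3, so that is the treewidth.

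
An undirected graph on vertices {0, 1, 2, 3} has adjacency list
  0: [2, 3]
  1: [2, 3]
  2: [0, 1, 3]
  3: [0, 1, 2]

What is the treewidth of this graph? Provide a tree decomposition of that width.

Treewidth 2.
One such decomposition:
Bags: B1 = {1, 2, 3}  B2 = {0, 2, 3}
Tree: B1–B2

Each bag holds 3 vertices, so the decomposition has width 2, which upper-bounds the treewidth. For the lower bound, the 3 vertices {0, 2, 3} are pairwise adjacent, and any tree decomposition puts a clique entirely inside one bag — forcing width ≥ 2. Hence tw(G) = 2 exactly.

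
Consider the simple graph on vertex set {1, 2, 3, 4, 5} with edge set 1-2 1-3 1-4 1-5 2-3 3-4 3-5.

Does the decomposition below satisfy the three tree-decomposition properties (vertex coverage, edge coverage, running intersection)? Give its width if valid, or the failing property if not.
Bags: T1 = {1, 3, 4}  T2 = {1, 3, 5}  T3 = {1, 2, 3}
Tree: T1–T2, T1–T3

Yes; width 2.

Vertex coverage: the bags together contain {1, 2, 3, 4, 5}, the full vertex set. Edge coverage: each edge of G has both endpoints in at least one bag. Running intersection: for every vertex, the bags containing it form a connected subtree. All three properties hold, so this is a valid tree decomposition of width max|bag| − 1 = 2, and hence tw(G) ≤ 2.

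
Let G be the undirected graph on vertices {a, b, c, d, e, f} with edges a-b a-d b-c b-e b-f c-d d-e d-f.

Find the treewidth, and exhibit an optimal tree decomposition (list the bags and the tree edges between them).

Treewidth 2.
One such decomposition:
Bags: B1 = {b, d, f}  B2 = {b, c, d}  B3 = {b, d, e}  B4 = {a, b, d}
Tree: B1–B2, B2–B3, B3–B4

Every bag has size at most 3, so the width is 3 − 1 = 2 and tw(G) ≤ 2. The edges f–d–c–b–f form a cycle, so G is not a tree and its treewidth is at least 2. Therefore the treewidth is 2.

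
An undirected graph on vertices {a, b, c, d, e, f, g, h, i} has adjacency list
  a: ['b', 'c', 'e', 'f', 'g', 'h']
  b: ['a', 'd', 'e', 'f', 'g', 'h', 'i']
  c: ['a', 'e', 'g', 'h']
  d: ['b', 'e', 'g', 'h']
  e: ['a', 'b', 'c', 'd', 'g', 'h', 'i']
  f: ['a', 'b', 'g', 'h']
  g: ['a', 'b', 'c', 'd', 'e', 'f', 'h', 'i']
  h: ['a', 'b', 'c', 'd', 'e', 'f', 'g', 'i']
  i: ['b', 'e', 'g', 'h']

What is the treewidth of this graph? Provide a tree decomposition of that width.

Treewidth 4.
Bags: B1 = {a, b, e, g, h}  B2 = {b, d, e, g, h}  B3 = {a, c, e, g, h}  B4 = {a, b, f, g, h}  B5 = {b, e, g, h, i}
Tree: B1–B2, B1–B3, B1–B4, B1–B5

Every bag has size at most 5, so the width is 5 − 1 = 4 and tw(G) ≤ 4. Conversely, {a, c, e, g, h} is a clique of size 5, and the vertices of any clique must share a bag in every tree decomposition; so some bag has ≥ 5 vertices and tw(G) ≥ 4. Combining the bounds, tw(G) = 4.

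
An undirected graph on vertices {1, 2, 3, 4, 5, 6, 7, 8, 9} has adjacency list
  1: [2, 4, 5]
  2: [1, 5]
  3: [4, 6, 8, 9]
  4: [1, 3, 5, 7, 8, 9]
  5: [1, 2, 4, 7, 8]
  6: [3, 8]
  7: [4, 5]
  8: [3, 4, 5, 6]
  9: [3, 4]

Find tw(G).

2

A width-2 tree decomposition is:
Bags: B1 = {4, 5, 8}  B2 = {4, 5, 7}  B3 = {3, 4, 8}  B4 = {1, 4, 5}  B5 = {3, 6, 8}  B6 = {1, 2, 5}  B7 = {3, 4, 9}
Tree: B1–B2, B1–B3, B1–B4, B3–B5, B4–B6, B3–B7
Each bag holds 3 vertices, so the decomposition has width 2, which upper-bounds the treewidth. On the other hand G contains the 3-clique {1, 2, 5}. A clique must lie in a single bag of any decomposition, so no decomposition can have width below 2. Combining the bounds, tw(G) = 2.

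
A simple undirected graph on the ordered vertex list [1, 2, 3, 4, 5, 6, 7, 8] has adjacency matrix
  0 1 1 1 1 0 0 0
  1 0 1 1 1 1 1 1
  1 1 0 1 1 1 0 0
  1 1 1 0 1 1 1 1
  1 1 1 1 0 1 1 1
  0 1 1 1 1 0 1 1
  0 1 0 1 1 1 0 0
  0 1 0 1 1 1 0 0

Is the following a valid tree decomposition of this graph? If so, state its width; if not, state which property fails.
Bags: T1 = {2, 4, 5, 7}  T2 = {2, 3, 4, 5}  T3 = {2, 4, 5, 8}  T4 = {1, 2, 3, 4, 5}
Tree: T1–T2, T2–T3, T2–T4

No — vertex 6 appears in no bag.

A tree decomposition must satisfy three properties: every vertex lies in some bag; for every edge, both endpoints lie together in some bag; and for every vertex, the bags containing it form a connected subtree. Here vertex 6 appears in no bag, so the decomposition is invalid.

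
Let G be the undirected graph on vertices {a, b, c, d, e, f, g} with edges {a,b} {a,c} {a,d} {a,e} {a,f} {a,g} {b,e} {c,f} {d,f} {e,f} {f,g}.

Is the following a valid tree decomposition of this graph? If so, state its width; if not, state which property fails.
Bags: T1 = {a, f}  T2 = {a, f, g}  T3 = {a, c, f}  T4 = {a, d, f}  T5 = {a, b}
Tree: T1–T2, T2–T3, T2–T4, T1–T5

No — vertex e appears in no bag.

A tree decomposition must satisfy three properties: every vertex lies in some bag; for every edge, both endpoints lie together in some bag; and for every vertex, the bags containing it form a connected subtree. Here vertex e appears in no bag, so the decomposition is invalid.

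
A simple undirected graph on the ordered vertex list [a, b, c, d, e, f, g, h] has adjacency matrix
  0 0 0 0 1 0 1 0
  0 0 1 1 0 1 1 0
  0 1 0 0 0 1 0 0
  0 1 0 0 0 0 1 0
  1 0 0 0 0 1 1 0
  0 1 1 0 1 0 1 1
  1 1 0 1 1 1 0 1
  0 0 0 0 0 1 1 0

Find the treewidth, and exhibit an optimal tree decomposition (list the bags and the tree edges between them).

Every bag has size at most 3, so the width is 3 − 1 = 2 and tw(G) ≤ 2. Conversely, {b, d, g} is a clique of size 3, and the vertices of any clique must share a bag in every tree decomposition; so some bag has ≥ 3 vertices and tw(G) ≥ 2. Combining the bounds, tw(G) = 2.

Treewidth 2.
Bags: B1 = {f, g, h}  B2 = {b, f, g}  B3 = {b, d, g}  B4 = {b, c, f}  B5 = {e, f, g}  B6 = {a, e, g}
Tree: B1–B2, B2–B3, B2–B4, B1–B5, B5–B6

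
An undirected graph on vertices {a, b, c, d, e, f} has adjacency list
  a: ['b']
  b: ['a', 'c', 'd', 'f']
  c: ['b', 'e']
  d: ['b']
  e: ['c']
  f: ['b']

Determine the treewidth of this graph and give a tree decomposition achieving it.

The largest bag has 2 vertices, giving width 1; this decomposition certifies tw(G) ≤ 1. Any graph with an edge has treewidth ≥ 1, and G has the edge c–e. Hence tw(G) = 1 exactly.

Treewidth 1.
One such decomposition:
Bags: B1 = {c, e}  B2 = {b, c}  B3 = {b, d}  B4 = {b, f}  B5 = {a, b}
Tree: B1–B2, B2–B3, B2–B4, B3–B5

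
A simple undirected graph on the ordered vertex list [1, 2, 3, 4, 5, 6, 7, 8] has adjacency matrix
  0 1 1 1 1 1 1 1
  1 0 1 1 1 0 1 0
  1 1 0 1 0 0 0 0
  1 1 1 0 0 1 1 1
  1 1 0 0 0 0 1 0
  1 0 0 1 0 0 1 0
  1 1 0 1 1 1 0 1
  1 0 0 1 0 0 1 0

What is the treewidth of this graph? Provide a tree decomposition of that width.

The largest bag has 4 vertices, giving width 3; this decomposition certifies tw(G) ≤ 3. For the lower bound, the 4 vertices {1, 2, 3, 4} are pairwise adjacent, and any tree decomposition puts a clique entirely inside one bag — forcing width ≥ 3. Therefore the treewidth is 3.

Treewidth 3.
One such decomposition:
Bags: B1 = {1, 2, 5, 7}  B2 = {1, 2, 4, 7}  B3 = {1, 4, 6, 7}  B4 = {1, 2, 3, 4}  B5 = {1, 4, 7, 8}
Tree: B1–B2, B2–B3, B2–B4, B2–B5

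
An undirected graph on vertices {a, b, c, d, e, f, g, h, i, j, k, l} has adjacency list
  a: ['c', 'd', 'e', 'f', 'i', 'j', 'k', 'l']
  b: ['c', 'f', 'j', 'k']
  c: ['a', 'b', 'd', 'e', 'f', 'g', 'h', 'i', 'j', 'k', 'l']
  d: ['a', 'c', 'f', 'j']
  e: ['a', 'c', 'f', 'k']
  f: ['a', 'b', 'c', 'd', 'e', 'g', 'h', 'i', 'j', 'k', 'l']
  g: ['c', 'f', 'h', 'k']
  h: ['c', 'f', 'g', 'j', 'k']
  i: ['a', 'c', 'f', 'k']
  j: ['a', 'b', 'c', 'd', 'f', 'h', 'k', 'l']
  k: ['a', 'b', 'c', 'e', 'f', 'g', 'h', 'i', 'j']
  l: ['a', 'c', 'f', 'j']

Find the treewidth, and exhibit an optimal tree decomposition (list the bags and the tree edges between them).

Treewidth 4.
Bags: B1 = {c, f, h, j, k}  B2 = {c, f, g, h, k}  B3 = {b, c, f, j, k}  B4 = {a, c, f, j, k}  B5 = {a, c, f, j, l}  B6 = {a, c, e, f, k}  B7 = {a, c, d, f, j}  B8 = {a, c, f, i, k}
Tree: B1–B2, B1–B3, B1–B4, B4–B5, B4–B6, B5–B7, B4–B8

Each bag holds 5 vertices, so the decomposition has width 4, which upper-bounds the treewidth. On the other hand G contains the 5-clique {a, c, d, f, j}. A clique must lie in a single bag of any decomposition, so no decomposition can have width below 4. Hence tw(G) = 4 exactly.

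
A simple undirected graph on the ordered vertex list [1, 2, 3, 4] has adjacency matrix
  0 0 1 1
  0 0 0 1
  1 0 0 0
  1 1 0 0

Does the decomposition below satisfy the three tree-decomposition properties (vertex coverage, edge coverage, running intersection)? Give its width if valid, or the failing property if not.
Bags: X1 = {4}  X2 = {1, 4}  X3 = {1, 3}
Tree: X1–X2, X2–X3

A tree decomposition must satisfy three properties: every vertex lies in some bag; for every edge, both endpoints lie together in some bag; and for every vertex, the bags containing it form a connected subtree. Here vertex 2 appears in no bag, so the decomposition is invalid.

No — vertex 2 appears in no bag.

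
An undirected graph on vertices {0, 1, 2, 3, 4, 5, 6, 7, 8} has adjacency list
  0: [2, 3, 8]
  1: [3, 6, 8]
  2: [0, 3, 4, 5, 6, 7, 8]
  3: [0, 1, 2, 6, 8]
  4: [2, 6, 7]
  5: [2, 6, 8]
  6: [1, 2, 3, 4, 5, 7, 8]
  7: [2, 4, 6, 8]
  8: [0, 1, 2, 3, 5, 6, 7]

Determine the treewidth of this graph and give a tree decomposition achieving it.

Treewidth 3.
One such decomposition:
Bags: B1 = {2, 3, 6, 8}  B2 = {2, 6, 7, 8}  B3 = {2, 5, 6, 8}  B4 = {1, 3, 6, 8}  B5 = {0, 2, 3, 8}  B6 = {2, 4, 6, 7}
Tree: B1–B2, B1–B3, B1–B4, B1–B5, B2–B6

Every bag has size at most 4, so the width is 4 − 1 = 3 and tw(G) ≤ 3. For the lower bound, the 4 vertices {1, 3, 6, 8} are pairwise adjacent, and any tree decomposition puts a clique entirely inside one bag — forcing width ≥ 3. Combining the bounds, tw(G) = 3.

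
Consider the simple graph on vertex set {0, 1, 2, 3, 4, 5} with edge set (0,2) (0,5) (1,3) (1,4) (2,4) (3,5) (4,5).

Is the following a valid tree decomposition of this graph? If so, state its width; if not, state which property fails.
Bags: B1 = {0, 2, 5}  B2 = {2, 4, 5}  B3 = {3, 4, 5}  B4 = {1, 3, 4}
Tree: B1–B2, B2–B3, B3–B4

Yes; width 2.

Every vertex of G appears in some bag (union = {0, 1, 2, 3, 4, 5}); every edge is covered by a bag; and for each vertex v the set of bags containing v is connected in the bag tree. The decomposition is therefore valid. The largest bag has 3 vertices, so the width is 2.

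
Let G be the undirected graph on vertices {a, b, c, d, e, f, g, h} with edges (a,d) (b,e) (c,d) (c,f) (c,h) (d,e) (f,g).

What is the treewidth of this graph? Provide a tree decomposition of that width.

The largest bag has 2 vertices, giving width 1; this decomposition certifies tw(G) ≤ 1. Since G has at least one edge (e.g. d–c), it is not an edgeless graph, so tw(G) ≥ 1. The upper and lower bounds meet at 1, so that is the treewidth.

Treewidth 1.
Bags: B1 = {c, d}  B2 = {c, f}  B3 = {a, d}  B4 = {c, h}  B5 = {f, g}  B6 = {d, e}  B7 = {b, e}
Tree: B1–B2, B1–B3, B1–B4, B2–B5, B3–B6, B6–B7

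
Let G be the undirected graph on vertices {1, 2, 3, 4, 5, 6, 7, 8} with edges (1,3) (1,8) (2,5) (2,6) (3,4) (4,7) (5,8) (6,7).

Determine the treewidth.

A width-2 tree decomposition is:
Bags: B1 = {3, 4, 7}  B2 = {3, 6, 7}  B3 = {2, 3, 6}  B4 = {2, 3, 5}  B5 = {3, 5, 8}  B6 = {1, 3, 8}
Tree: B1–B2, B2–B3, B3–B4, B4–B5, B5–B6
Every bag has size at most 3, so the width is 3 − 1 = 2 and tw(G) ≤ 2. Since 3–4–7–6–2–5–8–1–3 is a cycle in G, G is not acyclic. Forests are exactly the graphs of treewidth ≤ 1, so tw(G) ≥ 2. The upper and lower bounds meet at 2, so that is the treewidth.

2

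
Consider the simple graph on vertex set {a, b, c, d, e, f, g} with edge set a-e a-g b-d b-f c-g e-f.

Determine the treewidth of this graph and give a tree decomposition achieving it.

Each bag holds 2 vertices, so the decomposition has width 1, which upper-bounds the treewidth. G has an edge, so its treewidth is at least 1. Combining the bounds, tw(G) = 1.

Treewidth 1.
One optimal decomposition is:
Bags: B1 = {b, d}  B2 = {b, f}  B3 = {e, f}  B4 = {a, e}  B5 = {a, g}  B6 = {c, g}
Tree: B1–B2, B2–B3, B3–B4, B4–B5, B5–B6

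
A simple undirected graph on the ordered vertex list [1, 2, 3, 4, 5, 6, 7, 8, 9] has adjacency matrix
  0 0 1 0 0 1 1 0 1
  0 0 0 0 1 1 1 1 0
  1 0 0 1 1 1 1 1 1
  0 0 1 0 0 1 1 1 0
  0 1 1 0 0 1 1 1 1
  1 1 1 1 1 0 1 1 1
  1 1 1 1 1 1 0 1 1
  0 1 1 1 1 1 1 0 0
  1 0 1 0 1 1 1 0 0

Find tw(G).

A width-4 tree decomposition is:
Bags: B1 = {3, 4, 6, 7, 8}  B2 = {3, 5, 6, 7, 8}  B3 = {2, 5, 6, 7, 8}  B4 = {3, 5, 6, 7, 9}  B5 = {1, 3, 6, 7, 9}
Tree: B1–B2, B2–B3, B2–B4, B4–B5
Every bag has size at most 5, so the width is 5 − 1 = 4 and tw(G) ≤ 4. On the other hand G contains the 5-clique {2, 5, 6, 7, 8}. A clique must lie in a single bag of any decomposition, so no decomposition can have width below 4. Therefore the treewidth is 4.

4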